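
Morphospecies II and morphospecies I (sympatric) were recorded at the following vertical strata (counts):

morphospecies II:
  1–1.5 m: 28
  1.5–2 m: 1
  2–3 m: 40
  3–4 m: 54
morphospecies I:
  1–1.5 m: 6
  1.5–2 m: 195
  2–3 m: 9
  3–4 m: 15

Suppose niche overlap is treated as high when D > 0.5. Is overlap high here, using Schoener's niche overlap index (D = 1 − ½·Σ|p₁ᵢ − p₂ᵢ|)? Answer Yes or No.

Proportions for morphospecies II (n=123): 28/123=0.2276, 1/123=0.0081, 40/123=0.3252, 54/123=0.4390
Proportions for morphospecies I (n=225): 6/225=0.0267, 195/225=0.8667, 9/225=0.0400, 15/225=0.0667
Σ|p₁ᵢ − p₂ᵢ| = 0.2009 + 0.8586 + 0.2852 + 0.3723 = 1.7170
D = 1 − ½ × 1.7170 = 1 − 0.85850 = 0.14150
D = 0.14150 < 0.5 → No.

No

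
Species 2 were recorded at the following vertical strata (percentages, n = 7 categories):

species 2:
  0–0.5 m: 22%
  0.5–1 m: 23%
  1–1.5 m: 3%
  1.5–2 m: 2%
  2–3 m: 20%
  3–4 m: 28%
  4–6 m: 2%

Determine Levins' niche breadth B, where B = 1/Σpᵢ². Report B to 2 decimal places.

Convert percentages to proportions (divide by 100).
Σpᵢ² = 0.22² + 0.23² + 0.03² + 0.02² + 0.20² + 0.28² + 0.02² = 0.0484 + 0.0529 + 0.0009 + 0.0004 + 0.0400 + 0.0784 + 0.0004 = 0.2214
B = 1 / 0.2214 = 4.5167

4.52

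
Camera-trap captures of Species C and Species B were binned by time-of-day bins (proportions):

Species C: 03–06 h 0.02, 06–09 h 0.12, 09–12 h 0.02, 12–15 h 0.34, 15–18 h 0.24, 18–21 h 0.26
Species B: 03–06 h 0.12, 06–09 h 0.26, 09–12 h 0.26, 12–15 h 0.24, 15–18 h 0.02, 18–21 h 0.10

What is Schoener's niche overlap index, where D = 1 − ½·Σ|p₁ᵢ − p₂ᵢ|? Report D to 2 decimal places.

Σ|p₁ᵢ − p₂ᵢ| = 0.10 + 0.14 + 0.24 + 0.10 + 0.22 + 0.16 = 0.96
D = 1 − ½ × 0.96 = 1 − 0.480 = 0.5200

0.52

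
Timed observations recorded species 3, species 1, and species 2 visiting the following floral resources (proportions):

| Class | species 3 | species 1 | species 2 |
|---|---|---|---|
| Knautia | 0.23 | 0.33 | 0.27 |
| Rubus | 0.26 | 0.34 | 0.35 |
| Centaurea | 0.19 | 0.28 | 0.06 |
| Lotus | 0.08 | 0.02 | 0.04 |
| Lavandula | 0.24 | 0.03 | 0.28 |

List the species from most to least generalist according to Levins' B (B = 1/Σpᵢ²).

Σp_3ᵢ² = 0.23² + 0.26² + 0.19² + 0.08² + 0.24² = 0.0529 + 0.0676 + 0.0361 + 0.0064 + 0.0576 = 0.2206
B_3 = 1 / 0.2206 = 4.5331
Σp_1ᵢ² = 0.33² + 0.34² + 0.28² + 0.02² + 0.03² = 0.1089 + 0.1156 + 0.0784 + 0.0004 + 0.0009 = 0.3042
B_1 = 1 / 0.3042 = 3.2873
Σp_2ᵢ² = 0.27² + 0.35² + 0.06² + 0.04² + 0.28² = 0.0729 + 0.1225 + 0.0036 + 0.0016 + 0.0784 = 0.2790
B_2 = 1 / 0.2790 = 3.5842
Ranking by B (broadest → narrowest): species 3 (4.53) > species 2 (3.58) > species 1 (3.29)

species 3 > species 2 > species 1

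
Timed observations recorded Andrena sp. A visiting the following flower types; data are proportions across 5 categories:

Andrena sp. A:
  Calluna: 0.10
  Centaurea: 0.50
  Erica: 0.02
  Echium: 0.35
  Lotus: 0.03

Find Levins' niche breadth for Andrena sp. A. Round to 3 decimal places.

Σpᵢ² = 0.10² + 0.50² + 0.02² + 0.35² + 0.03² = 0.0100 + 0.2500 + 0.0004 + 0.1225 + 0.0009 = 0.3838
B = 1 / 0.3838 = 2.60552

2.606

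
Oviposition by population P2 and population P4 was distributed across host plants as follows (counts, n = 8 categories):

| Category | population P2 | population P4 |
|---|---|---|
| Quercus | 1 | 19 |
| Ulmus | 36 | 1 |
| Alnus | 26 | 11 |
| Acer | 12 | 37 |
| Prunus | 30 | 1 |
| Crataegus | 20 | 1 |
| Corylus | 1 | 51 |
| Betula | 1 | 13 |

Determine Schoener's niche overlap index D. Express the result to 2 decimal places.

0.22

Proportions for population P2 (n=127): 1/127=0.0079, 36/127=0.2835, 26/127=0.2047, 12/127=0.0945, 30/127=0.2362, 20/127=0.1575, 1/127=0.0079, 1/127=0.0079
Proportions for population P4 (n=134): 19/134=0.1418, 1/134=0.0075, 11/134=0.0821, 37/134=0.2761, 1/134=0.0075, 1/134=0.0075, 51/134=0.3806, 13/134=0.0970
Σ|p₁ᵢ − p₂ᵢ| = 0.1339 + 0.2760 + 0.1226 + 0.1816 + 0.2287 + 0.1500 + 0.3727 + 0.0891 = 1.5546
D = 1 − ½ × 1.5546 = 1 − 0.77730 = 0.22270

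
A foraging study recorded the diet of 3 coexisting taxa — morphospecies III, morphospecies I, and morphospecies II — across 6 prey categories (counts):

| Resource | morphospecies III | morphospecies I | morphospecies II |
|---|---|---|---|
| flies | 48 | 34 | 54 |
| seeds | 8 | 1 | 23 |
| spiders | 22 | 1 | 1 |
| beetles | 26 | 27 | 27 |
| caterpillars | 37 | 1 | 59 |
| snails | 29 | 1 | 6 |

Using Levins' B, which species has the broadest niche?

morphospecies III

Proportions for morphospecies III (n=170): 48/170=0.2824, 8/170=0.0471, 22/170=0.1294, 26/170=0.1529, 37/170=0.2176, 29/170=0.1706
Proportions for morphospecies I (n=65): 34/65=0.5231, 1/65=0.0154, 1/65=0.0154, 27/65=0.4154, 1/65=0.0154, 1/65=0.0154
Proportions for morphospecies II (n=170): 54/170=0.3176, 23/170=0.1353, 1/170=0.0059, 27/170=0.1588, 59/170=0.3471, 6/170=0.0353
Σp_IIIᵢ² = 0.2824² + 0.0471² + 0.1294² + 0.1529² + 0.2176² + 0.1706² = 0.079750 + 0.002218 + 0.016744 + 0.023378 + 0.047350 + 0.029104 = 0.198544
B_III = 1 / 0.198544 = 5.0367
Σp_Iᵢ² = 0.5231² + 0.0154² + 0.0154² + 0.4154² + 0.0154² + 0.0154² = 0.273634 + 0.000237 + 0.000237 + 0.172557 + 0.000237 + 0.000237 = 0.447139
B_I = 1 / 0.447139 = 2.2364
Σp_IIᵢ² = 0.3176² + 0.1353² + 0.0059² + 0.1588² + 0.3471² + 0.0353² = 0.100870 + 0.018306 + 0.000035 + 0.025217 + 0.120478 + 0.001246 = 0.266152
B_II = 1 / 0.266152 = 3.7573
Highest B → broadest niche (most generalist): morphospecies III (B = 5.04).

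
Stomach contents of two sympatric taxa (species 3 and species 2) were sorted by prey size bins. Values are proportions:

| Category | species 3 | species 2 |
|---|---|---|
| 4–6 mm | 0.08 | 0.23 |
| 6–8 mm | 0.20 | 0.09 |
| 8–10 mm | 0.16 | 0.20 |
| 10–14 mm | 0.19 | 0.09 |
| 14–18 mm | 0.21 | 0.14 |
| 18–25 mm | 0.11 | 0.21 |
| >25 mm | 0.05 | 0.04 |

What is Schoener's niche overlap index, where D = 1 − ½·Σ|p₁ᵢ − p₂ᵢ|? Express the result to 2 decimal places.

Σ|p₁ᵢ − p₂ᵢ| = 0.15 + 0.11 + 0.04 + 0.10 + 0.07 + 0.10 + 0.01 = 0.58
D = 1 − ½ × 0.58 = 1 − 0.290 = 0.7100

0.71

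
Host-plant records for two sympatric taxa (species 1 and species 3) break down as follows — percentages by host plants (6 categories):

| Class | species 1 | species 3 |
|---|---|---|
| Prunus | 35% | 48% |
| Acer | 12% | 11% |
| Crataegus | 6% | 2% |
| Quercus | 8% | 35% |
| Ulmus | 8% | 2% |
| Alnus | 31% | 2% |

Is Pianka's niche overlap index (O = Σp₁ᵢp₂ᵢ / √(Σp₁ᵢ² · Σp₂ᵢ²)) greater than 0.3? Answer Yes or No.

Convert percentages to proportions (divide by 100).
Σ p₁ᵢp₂ᵢ = 0.1680 + 0.0132 + 0.0012 + 0.0280 + 0.0016 + 0.0062 = 0.2182
Σp_1ᵢ² = 0.35² + 0.12² + 0.06² + 0.08² + 0.08² + 0.31² = 0.1225 + 0.0144 + 0.0036 + 0.0064 + 0.0064 + 0.0961 = 0.2494
Σp_2ᵢ² = 0.48² + 0.11² + 0.02² + 0.35² + 0.02² + 0.02² = 0.2304 + 0.0121 + 0.0004 + 0.1225 + 0.0004 + 0.0004 = 0.3662
O = 0.2182 / √(0.2494 × 0.3662) = 0.2182 / 0.30221 = 0.7220
O = 0.7220 > 0.3 → Yes.

Yes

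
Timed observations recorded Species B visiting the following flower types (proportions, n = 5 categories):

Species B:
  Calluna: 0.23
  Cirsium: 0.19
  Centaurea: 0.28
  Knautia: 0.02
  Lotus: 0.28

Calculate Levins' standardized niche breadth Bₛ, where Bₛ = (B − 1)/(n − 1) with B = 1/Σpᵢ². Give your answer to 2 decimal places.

0.77

Σpᵢ² = 0.23² + 0.19² + 0.28² + 0.02² + 0.28² = 0.0529 + 0.0361 + 0.0784 + 0.0004 + 0.0784 = 0.2462
B = 1 / 0.2462 = 4.0617
Bₛ = (B − 1)/(n − 1) = (4.0617 − 1)/(5 − 1) = 3.0617/4 = 0.7654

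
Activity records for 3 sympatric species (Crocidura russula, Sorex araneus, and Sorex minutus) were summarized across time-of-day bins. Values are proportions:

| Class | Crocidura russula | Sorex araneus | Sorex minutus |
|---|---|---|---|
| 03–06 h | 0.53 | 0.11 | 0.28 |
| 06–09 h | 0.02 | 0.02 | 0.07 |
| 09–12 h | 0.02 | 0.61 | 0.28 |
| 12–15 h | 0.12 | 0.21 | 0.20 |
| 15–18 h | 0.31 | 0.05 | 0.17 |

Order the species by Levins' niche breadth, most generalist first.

Σp_russᵢ² = 0.53² + 0.02² + 0.02² + 0.12² + 0.31² = 0.2809 + 0.0004 + 0.0004 + 0.0144 + 0.0961 = 0.3922
B_russ = 1 / 0.3922 = 2.5497
Σp_aranᵢ² = 0.11² + 0.02² + 0.61² + 0.21² + 0.05² = 0.0121 + 0.0004 + 0.3721 + 0.0441 + 0.0025 = 0.4312
B_aran = 1 / 0.4312 = 2.3191
Σp_minuᵢ² = 0.28² + 0.07² + 0.28² + 0.20² + 0.17² = 0.0784 + 0.0049 + 0.0784 + 0.0400 + 0.0289 = 0.2306
B_minu = 1 / 0.2306 = 4.3365
Ranking by B (broadest → narrowest): Sorex minutus (4.34) > Crocidura russula (2.55) > Sorex araneus (2.32)

Sorex minutus > Crocidura russula > Sorex araneus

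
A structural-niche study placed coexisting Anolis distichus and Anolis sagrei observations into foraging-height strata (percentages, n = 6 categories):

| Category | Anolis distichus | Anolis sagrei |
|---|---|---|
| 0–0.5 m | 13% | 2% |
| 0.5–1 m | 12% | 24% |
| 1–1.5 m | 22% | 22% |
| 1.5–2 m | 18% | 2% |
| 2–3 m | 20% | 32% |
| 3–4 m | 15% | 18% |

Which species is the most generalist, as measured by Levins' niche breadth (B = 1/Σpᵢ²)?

Anolis distichus

Convert percentages to proportions (divide by 100).
Σp_distᵢ² = 0.13² + 0.12² + 0.22² + 0.18² + 0.20² + 0.15² = 0.0169 + 0.0144 + 0.0484 + 0.0324 + 0.0400 + 0.0225 = 0.1746
B_dist = 1 / 0.1746 = 5.7274
Σp_sagrᵢ² = 0.02² + 0.24² + 0.22² + 0.02² + 0.32² + 0.18² = 0.0004 + 0.0576 + 0.0484 + 0.0004 + 0.1024 + 0.0324 = 0.2416
B_sagr = 1 / 0.2416 = 4.1391
Highest B → broadest niche (most generalist): Anolis distichus (B = 5.73).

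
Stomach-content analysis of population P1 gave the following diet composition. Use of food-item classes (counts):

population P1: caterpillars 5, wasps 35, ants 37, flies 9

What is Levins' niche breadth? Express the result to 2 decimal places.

2.74

Proportions for population P1 (n=86): 5/86=0.0581, 35/86=0.4070, 37/86=0.4302, 9/86=0.1047
Σpᵢ² = 0.0581² + 0.4070² + 0.4302² + 0.1047² = 0.003376 + 0.165649 + 0.185072 + 0.010962 = 0.365059
B = 1 / 0.365059 = 2.7393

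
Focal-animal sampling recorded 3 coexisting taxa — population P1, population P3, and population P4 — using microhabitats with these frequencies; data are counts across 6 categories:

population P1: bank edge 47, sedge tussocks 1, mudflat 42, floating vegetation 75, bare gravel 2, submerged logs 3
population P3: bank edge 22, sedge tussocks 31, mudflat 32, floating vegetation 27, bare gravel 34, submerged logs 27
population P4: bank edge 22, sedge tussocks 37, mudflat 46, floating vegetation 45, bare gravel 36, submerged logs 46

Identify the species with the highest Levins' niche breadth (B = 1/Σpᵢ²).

Proportions for population P1 (n=170): 47/170=0.2765, 1/170=0.0059, 42/170=0.2471, 75/170=0.4412, 2/170=0.0118, 3/170=0.0176
Proportions for population P3 (n=173): 22/173=0.1272, 31/173=0.1792, 32/173=0.1850, 27/173=0.1561, 34/173=0.1965, 27/173=0.1561
Proportions for population P4 (n=232): 22/232=0.0948, 37/232=0.1595, 46/232=0.1983, 45/232=0.1940, 36/232=0.1552, 46/232=0.1983
Σp_P1ᵢ² = 0.2765² + 0.0059² + 0.2471² + 0.4412² + 0.0118² + 0.0176² = 0.076452 + 0.000035 + 0.061058 + 0.194657 + 0.000139 + 0.000310 = 0.332651
B_P1 = 1 / 0.332651 = 3.0062
Σp_P3ᵢ² = 0.1272² + 0.1792² + 0.1850² + 0.1561² + 0.1965² + 0.1561² = 0.016180 + 0.032113 + 0.034225 + 0.024367 + 0.038612 + 0.024367 = 0.169864
B_P3 = 1 / 0.169864 = 5.8871
Σp_P4ᵢ² = 0.0948² + 0.1595² + 0.1983² + 0.1940² + 0.1552² + 0.1983² = 0.008987 + 0.025440 + 0.039323 + 0.037636 + 0.024087 + 0.039323 = 0.174796
B_P4 = 1 / 0.174796 = 5.7210
Highest B → broadest niche (most generalist): population P3 (B = 5.89).

population P3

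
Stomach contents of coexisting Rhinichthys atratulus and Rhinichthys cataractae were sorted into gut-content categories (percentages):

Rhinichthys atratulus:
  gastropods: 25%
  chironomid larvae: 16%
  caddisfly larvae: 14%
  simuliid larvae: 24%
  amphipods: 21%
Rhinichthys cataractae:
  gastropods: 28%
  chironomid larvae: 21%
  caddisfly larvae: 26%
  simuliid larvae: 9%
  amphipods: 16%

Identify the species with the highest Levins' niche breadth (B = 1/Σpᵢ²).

Rhinichthys atratulus

Convert percentages to proportions (divide by 100).
Σp_atraᵢ² = 0.25² + 0.16² + 0.14² + 0.24² + 0.21² = 0.0625 + 0.0256 + 0.0196 + 0.0576 + 0.0441 = 0.2094
B_atra = 1 / 0.2094 = 4.7755
Σp_cataᵢ² = 0.28² + 0.21² + 0.26² + 0.09² + 0.16² = 0.0784 + 0.0441 + 0.0676 + 0.0081 + 0.0256 = 0.2238
B_cata = 1 / 0.2238 = 4.4683
Highest B → broadest niche (most generalist): Rhinichthys atratulus (B = 4.78).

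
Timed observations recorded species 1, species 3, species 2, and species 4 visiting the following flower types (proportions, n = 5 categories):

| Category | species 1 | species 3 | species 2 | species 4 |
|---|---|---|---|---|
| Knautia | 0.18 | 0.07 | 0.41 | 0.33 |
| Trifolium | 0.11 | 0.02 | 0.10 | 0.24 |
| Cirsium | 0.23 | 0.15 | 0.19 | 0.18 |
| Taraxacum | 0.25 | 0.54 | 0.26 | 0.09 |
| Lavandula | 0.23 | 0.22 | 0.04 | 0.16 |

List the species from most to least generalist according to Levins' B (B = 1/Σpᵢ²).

species 1 > species 4 > species 2 > species 3

Σp_1ᵢ² = 0.18² + 0.11² + 0.23² + 0.25² + 0.23² = 0.0324 + 0.0121 + 0.0529 + 0.0625 + 0.0529 = 0.2128
B_1 = 1 / 0.2128 = 4.6992
Σp_3ᵢ² = 0.07² + 0.02² + 0.15² + 0.54² + 0.22² = 0.0049 + 0.0004 + 0.0225 + 0.2916 + 0.0484 = 0.3678
B_3 = 1 / 0.3678 = 2.7189
Σp_2ᵢ² = 0.41² + 0.10² + 0.19² + 0.26² + 0.04² = 0.1681 + 0.0100 + 0.0361 + 0.0676 + 0.0016 = 0.2834
B_2 = 1 / 0.2834 = 3.5286
Σp_4ᵢ² = 0.33² + 0.24² + 0.18² + 0.09² + 0.16² = 0.1089 + 0.0576 + 0.0324 + 0.0081 + 0.0256 = 0.2326
B_4 = 1 / 0.2326 = 4.2992
Ranking by B (broadest → narrowest): species 1 (4.70) > species 4 (4.30) > species 2 (3.53) > species 3 (2.72)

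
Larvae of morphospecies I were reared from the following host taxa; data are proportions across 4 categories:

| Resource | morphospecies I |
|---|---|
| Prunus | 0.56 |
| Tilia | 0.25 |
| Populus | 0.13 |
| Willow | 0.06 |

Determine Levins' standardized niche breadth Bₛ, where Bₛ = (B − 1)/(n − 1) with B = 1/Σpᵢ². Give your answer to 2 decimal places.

Σpᵢ² = 0.56² + 0.25² + 0.13² + 0.06² = 0.3136 + 0.0625 + 0.0169 + 0.0036 = 0.3966
B = 1 / 0.3966 = 2.5214
Bₛ = (B − 1)/(n − 1) = (2.5214 − 1)/(4 − 1) = 1.5214/3 = 0.5071

0.51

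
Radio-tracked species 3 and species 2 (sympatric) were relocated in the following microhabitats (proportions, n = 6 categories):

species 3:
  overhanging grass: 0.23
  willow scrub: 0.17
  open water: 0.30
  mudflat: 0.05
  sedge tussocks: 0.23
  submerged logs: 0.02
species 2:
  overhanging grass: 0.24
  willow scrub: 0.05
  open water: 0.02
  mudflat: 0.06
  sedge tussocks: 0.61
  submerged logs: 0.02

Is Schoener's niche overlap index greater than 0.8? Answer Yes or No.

Σ|p₁ᵢ − p₂ᵢ| = 0.01 + 0.12 + 0.28 + 0.01 + 0.38 + 0.00 = 0.80
D = 1 − ½ × 0.80 = 1 − 0.400 = 0.6000
D = 0.6000 < 0.8 → No.

No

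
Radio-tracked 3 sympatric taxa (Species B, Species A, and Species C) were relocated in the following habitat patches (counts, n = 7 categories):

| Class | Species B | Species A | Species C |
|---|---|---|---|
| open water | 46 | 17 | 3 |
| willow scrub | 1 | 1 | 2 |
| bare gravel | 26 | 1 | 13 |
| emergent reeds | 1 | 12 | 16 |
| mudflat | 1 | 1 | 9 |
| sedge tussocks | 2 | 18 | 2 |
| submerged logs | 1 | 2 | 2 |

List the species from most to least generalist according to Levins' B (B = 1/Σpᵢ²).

Species C > Species A > Species B

Proportions for Species B (n=78): 46/78=0.5897, 1/78=0.0128, 26/78=0.3333, 1/78=0.0128, 1/78=0.0128, 2/78=0.0256, 1/78=0.0128
Proportions for Species A (n=52): 17/52=0.3269, 1/52=0.0192, 1/52=0.0192, 12/52=0.2308, 1/52=0.0192, 18/52=0.3462, 2/52=0.0385
Proportions for Species C (n=47): 3/47=0.0638, 2/47=0.0426, 13/47=0.2766, 16/47=0.3404, 9/47=0.1915, 2/47=0.0426, 2/47=0.0426
Σp_Bᵢ² = 0.5897² + 0.0128² + 0.3333² + 0.0128² + 0.0128² + 0.0256² + 0.0128² = 0.347746 + 0.000164 + 0.111089 + 0.000164 + 0.000164 + 0.000655 + 0.000164 = 0.460146
B_B = 1 / 0.460146 = 2.1732
Σp_Aᵢ² = 0.3269² + 0.0192² + 0.0192² + 0.2308² + 0.0192² + 0.3462² + 0.0385² = 0.106864 + 0.000369 + 0.000369 + 0.053269 + 0.000369 + 0.119854 + 0.001482 = 0.282576
B_A = 1 / 0.282576 = 3.5389
Σp_Cᵢ² = 0.0638² + 0.0426² + 0.2766² + 0.3404² + 0.1915² + 0.0426² + 0.0426² = 0.004070 + 0.001815 + 0.076508 + 0.115872 + 0.036672 + 0.001815 + 0.001815 = 0.238567
B_C = 1 / 0.238567 = 4.1917
Ranking by B (broadest → narrowest): Species C (4.19) > Species A (3.54) > Species B (2.17)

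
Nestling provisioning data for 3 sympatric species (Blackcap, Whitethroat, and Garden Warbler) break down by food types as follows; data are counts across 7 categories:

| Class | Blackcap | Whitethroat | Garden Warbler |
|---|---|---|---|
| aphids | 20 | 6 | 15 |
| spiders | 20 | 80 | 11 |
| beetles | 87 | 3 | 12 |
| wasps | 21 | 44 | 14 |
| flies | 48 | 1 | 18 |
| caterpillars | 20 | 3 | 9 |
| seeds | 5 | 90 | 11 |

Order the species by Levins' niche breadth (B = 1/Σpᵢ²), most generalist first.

Garden Warbler > Blackcap > Whitethroat

Proportions for Blackcap (n=221): 20/221=0.0905, 20/221=0.0905, 87/221=0.3937, 21/221=0.0950, 48/221=0.2172, 20/221=0.0905, 5/221=0.0226
Proportions for Whitethroat (n=227): 6/227=0.0264, 80/227=0.3524, 3/227=0.0132, 44/227=0.1938, 1/227=0.0044, 3/227=0.0132, 90/227=0.3965
Proportions for Garden Warbler (n=90): 15/90=0.1667, 11/90=0.1222, 12/90=0.1333, 14/90=0.1556, 18/90=0.2000, 9/90=0.1000, 11/90=0.1222
Σp_Blacᵢ² = 0.0905² + 0.0905² + 0.3937² + 0.0950² + 0.2172² + 0.0905² + 0.0226² = 0.008190 + 0.008190 + 0.155000 + 0.009025 + 0.047176 + 0.008190 + 0.000511 = 0.236282
B_Blac = 1 / 0.236282 = 4.2322
Σp_Whitᵢ² = 0.0264² + 0.3524² + 0.0132² + 0.1938² + 0.0044² + 0.0132² + 0.3965² = 0.000697 + 0.124186 + 0.000174 + 0.037558 + 0.000019 + 0.000174 + 0.157212 = 0.320020
B_Whit = 1 / 0.320020 = 3.1248
Σp_Warbᵢ² = 0.1667² + 0.1222² + 0.1333² + 0.1556² + 0.2000² + 0.1000² + 0.1222² = 0.027789 + 0.014933 + 0.017769 + 0.024211 + 0.040000 + 0.010000 + 0.014933 = 0.149635
B_Warb = 1 / 0.149635 = 6.6829
Ranking by B (broadest → narrowest): Garden Warbler (6.68) > Blackcap (4.23) > Whitethroat (3.12)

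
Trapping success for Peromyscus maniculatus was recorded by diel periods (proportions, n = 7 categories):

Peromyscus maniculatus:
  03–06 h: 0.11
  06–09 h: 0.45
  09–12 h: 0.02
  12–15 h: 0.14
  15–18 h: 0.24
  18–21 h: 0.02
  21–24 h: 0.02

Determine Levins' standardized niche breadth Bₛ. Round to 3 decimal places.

0.402

Σpᵢ² = 0.11² + 0.45² + 0.02² + 0.14² + 0.24² + 0.02² + 0.02² = 0.0121 + 0.2025 + 0.0004 + 0.0196 + 0.0576 + 0.0004 + 0.0004 = 0.2930
B = 1 / 0.2930 = 3.41297
Bₛ = (B − 1)/(n − 1) = (3.41297 − 1)/(7 − 1) = 2.41297/6 = 0.40216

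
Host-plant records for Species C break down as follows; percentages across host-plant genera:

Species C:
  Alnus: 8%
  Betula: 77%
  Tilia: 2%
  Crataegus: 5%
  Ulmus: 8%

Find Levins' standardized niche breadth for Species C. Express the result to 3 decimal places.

0.161

Convert percentages to proportions (divide by 100).
Σpᵢ² = 0.08² + 0.77² + 0.02² + 0.05² + 0.08² = 0.0064 + 0.5929 + 0.0004 + 0.0025 + 0.0064 = 0.6086
B = 1 / 0.6086 = 1.64312
Bₛ = (B − 1)/(n − 1) = (1.64312 − 1)/(5 − 1) = 0.64312/4 = 0.16078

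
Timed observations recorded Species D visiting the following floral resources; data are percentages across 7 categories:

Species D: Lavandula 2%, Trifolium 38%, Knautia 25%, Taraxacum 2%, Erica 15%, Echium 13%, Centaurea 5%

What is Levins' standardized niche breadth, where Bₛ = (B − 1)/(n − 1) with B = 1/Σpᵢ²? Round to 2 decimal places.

0.50

Convert percentages to proportions (divide by 100).
Σpᵢ² = 0.02² + 0.38² + 0.25² + 0.02² + 0.15² + 0.13² + 0.05² = 0.0004 + 0.1444 + 0.0625 + 0.0004 + 0.0225 + 0.0169 + 0.0025 = 0.2496
B = 1 / 0.2496 = 4.0064
Bₛ = (B − 1)/(n − 1) = (4.0064 − 1)/(7 − 1) = 3.0064/6 = 0.5011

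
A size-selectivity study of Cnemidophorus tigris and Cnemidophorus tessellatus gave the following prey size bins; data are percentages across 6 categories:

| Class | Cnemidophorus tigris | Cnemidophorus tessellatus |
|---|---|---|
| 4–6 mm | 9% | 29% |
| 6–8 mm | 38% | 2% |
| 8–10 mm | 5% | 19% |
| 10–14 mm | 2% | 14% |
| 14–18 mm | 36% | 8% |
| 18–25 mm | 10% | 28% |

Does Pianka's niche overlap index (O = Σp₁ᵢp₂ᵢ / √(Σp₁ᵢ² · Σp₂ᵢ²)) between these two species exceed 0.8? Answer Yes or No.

No

Convert percentages to proportions (divide by 100).
Σ p₁ᵢp₂ᵢ = 0.0261 + 0.0076 + 0.0095 + 0.0028 + 0.0288 + 0.0280 = 0.1028
Σp_1ᵢ² = 0.09² + 0.38² + 0.05² + 0.02² + 0.36² + 0.10² = 0.0081 + 0.1444 + 0.0025 + 0.0004 + 0.1296 + 0.0100 = 0.2950
Σp_2ᵢ² = 0.29² + 0.02² + 0.19² + 0.14² + 0.08² + 0.28² = 0.0841 + 0.0004 + 0.0361 + 0.0196 + 0.0064 + 0.0784 = 0.2250
O = 0.1028 / √(0.2950 × 0.2250) = 0.1028 / 0.25763 = 0.3990
O = 0.3990 < 0.8 → No.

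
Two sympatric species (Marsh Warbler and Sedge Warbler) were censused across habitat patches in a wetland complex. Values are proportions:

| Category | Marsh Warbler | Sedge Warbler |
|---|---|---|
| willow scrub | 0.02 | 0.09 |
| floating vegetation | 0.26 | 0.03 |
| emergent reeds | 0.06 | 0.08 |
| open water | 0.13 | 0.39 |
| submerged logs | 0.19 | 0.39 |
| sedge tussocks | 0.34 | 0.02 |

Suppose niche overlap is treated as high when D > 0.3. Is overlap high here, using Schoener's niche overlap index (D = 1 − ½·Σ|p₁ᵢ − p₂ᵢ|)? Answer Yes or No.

Σ|p₁ᵢ − p₂ᵢ| = 0.07 + 0.23 + 0.02 + 0.26 + 0.20 + 0.32 = 1.10
D = 1 − ½ × 1.10 = 1 − 0.550 = 0.4500
D = 0.4500 > 0.3 → Yes.

Yes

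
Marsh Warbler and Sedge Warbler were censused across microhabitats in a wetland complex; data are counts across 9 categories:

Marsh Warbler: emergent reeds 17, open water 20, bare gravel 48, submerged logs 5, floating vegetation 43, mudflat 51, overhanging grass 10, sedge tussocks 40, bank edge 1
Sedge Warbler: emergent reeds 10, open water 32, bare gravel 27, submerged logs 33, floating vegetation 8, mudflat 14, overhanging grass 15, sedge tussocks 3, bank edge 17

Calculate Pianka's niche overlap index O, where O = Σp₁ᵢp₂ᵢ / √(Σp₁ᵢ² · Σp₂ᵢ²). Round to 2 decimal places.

0.62

Proportions for Marsh Warbler (n=235): 17/235=0.0723, 20/235=0.0851, 48/235=0.2043, 5/235=0.0213, 43/235=0.1830, 51/235=0.2170, 10/235=0.0426, 40/235=0.1702, 1/235=0.0043
Proportions for Sedge Warbler (n=159): 10/159=0.0629, 32/159=0.2013, 27/159=0.1698, 33/159=0.2075, 8/159=0.0503, 14/159=0.0881, 15/159=0.0943, 3/159=0.0189, 17/159=0.1069
Σ p₁ᵢp₂ᵢ = 0.004548 + 0.017131 + 0.034690 + 0.004420 + 0.009205 + 0.019118 + 0.004017 + 0.003217 + 0.000460 = 0.096806
Σp_1ᵢ² = 0.0723² + 0.0851² + 0.2043² + 0.0213² + 0.1830² + 0.2170² + 0.0426² + 0.1702² + 0.0043² = 0.005227 + 0.007242 + 0.041738 + 0.000454 + 0.033489 + 0.047089 + 0.001815 + 0.028968 + 0.000018 = 0.166040
Σp_2ᵢ² = 0.0629² + 0.2013² + 0.1698² + 0.2075² + 0.0503² + 0.0881² + 0.0943² + 0.0189² + 0.1069² = 0.003956 + 0.040522 + 0.028832 + 0.043056 + 0.002530 + 0.007762 + 0.008892 + 0.000357 + 0.011428 = 0.147335
O = 0.096806 / √(0.166040 × 0.147335) = 0.096806 / 0.1564081 = 0.6189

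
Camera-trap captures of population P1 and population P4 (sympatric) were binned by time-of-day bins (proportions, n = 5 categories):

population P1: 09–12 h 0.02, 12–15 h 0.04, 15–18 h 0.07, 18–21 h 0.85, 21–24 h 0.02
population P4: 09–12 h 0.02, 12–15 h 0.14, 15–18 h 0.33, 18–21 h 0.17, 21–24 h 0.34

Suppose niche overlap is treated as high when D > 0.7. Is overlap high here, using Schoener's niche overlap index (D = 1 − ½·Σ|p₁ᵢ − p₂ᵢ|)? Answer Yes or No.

Σ|p₁ᵢ − p₂ᵢ| = 0.00 + 0.10 + 0.26 + 0.68 + 0.32 = 1.36
D = 1 − ½ × 1.36 = 1 − 0.680 = 0.3200
D = 0.3200 < 0.7 → No.

No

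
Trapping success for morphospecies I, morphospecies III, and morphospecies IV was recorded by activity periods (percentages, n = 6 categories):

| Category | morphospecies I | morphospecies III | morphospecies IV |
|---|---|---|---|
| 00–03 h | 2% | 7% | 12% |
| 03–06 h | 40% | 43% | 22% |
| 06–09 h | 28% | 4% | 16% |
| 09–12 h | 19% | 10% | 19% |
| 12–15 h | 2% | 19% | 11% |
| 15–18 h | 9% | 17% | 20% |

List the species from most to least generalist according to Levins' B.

Convert percentages to proportions (divide by 100).
Σp_Iᵢ² = 0.02² + 0.40² + 0.28² + 0.19² + 0.02² + 0.09² = 0.0004 + 0.1600 + 0.0784 + 0.0361 + 0.0004 + 0.0081 = 0.2834
B_I = 1 / 0.2834 = 3.5286
Σp_IIIᵢ² = 0.07² + 0.43² + 0.04² + 0.10² + 0.19² + 0.17² = 0.0049 + 0.1849 + 0.0016 + 0.0100 + 0.0361 + 0.0289 = 0.2664
B_III = 1 / 0.2664 = 3.7538
Σp_IVᵢ² = 0.12² + 0.22² + 0.16² + 0.19² + 0.11² + 0.20² = 0.0144 + 0.0484 + 0.0256 + 0.0361 + 0.0121 + 0.0400 = 0.1766
B_IV = 1 / 0.1766 = 5.6625
Ranking by B (broadest → narrowest): morphospecies IV (5.66) > morphospecies III (3.75) > morphospecies I (3.53)

morphospecies IV > morphospecies III > morphospecies I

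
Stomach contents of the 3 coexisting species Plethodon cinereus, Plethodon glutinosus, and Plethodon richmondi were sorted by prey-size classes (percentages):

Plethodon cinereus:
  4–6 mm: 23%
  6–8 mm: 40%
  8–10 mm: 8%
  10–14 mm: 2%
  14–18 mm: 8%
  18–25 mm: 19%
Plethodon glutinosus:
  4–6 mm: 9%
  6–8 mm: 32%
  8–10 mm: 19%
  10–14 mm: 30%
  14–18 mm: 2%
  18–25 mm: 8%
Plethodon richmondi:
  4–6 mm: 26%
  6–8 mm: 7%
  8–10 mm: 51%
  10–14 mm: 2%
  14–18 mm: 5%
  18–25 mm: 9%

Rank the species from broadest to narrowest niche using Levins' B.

Convert percentages to proportions (divide by 100).
Σp_cineᵢ² = 0.23² + 0.40² + 0.08² + 0.02² + 0.08² + 0.19² = 0.0529 + 0.1600 + 0.0064 + 0.0004 + 0.0064 + 0.0361 = 0.2622
B_cine = 1 / 0.2622 = 3.8139
Σp_glutᵢ² = 0.09² + 0.32² + 0.19² + 0.30² + 0.02² + 0.08² = 0.0081 + 0.1024 + 0.0361 + 0.0900 + 0.0004 + 0.0064 = 0.2434
B_glut = 1 / 0.2434 = 4.1085
Σp_richᵢ² = 0.26² + 0.07² + 0.51² + 0.02² + 0.05² + 0.09² = 0.0676 + 0.0049 + 0.2601 + 0.0004 + 0.0025 + 0.0081 = 0.3436
B_rich = 1 / 0.3436 = 2.9104
Ranking by B (broadest → narrowest): Plethodon glutinosus (4.11) > Plethodon cinereus (3.81) > Plethodon richmondi (2.91)

Plethodon glutinosus > Plethodon cinereus > Plethodon richmondi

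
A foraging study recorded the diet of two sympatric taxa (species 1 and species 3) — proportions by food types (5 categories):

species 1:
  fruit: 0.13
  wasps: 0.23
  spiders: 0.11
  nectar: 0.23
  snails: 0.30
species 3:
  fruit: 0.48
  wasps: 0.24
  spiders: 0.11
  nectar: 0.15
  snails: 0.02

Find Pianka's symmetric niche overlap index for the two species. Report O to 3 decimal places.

Σ p₁ᵢp₂ᵢ = 0.0624 + 0.0552 + 0.0121 + 0.0345 + 0.0060 = 0.1702
Σp_1ᵢ² = 0.13² + 0.23² + 0.11² + 0.23² + 0.30² = 0.0169 + 0.0529 + 0.0121 + 0.0529 + 0.0900 = 0.2248
Σp_2ᵢ² = 0.48² + 0.24² + 0.11² + 0.15² + 0.02² = 0.2304 + 0.0576 + 0.0121 + 0.0225 + 0.0004 = 0.3230
O = 0.1702 / √(0.2248 × 0.3230) = 0.1702 / 0.269463 = 0.63163

0.632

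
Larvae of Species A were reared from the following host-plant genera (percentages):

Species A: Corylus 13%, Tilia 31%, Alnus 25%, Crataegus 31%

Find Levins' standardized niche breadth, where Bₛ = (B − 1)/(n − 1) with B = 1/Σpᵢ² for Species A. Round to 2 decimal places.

Convert percentages to proportions (divide by 100).
Σpᵢ² = 0.13² + 0.31² + 0.25² + 0.31² = 0.0169 + 0.0961 + 0.0625 + 0.0961 = 0.2716
B = 1 / 0.2716 = 3.6819
Bₛ = (B − 1)/(n − 1) = (3.6819 − 1)/(4 − 1) = 2.6819/3 = 0.8940

0.89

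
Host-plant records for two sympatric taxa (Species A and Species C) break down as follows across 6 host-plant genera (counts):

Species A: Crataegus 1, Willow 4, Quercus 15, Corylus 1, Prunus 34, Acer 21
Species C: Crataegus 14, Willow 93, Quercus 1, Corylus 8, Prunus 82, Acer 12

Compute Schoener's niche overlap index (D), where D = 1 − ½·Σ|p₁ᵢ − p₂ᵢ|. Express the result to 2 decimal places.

Proportions for Species A (n=76): 1/76=0.0132, 4/76=0.0526, 15/76=0.1974, 1/76=0.0132, 34/76=0.4474, 21/76=0.2763
Proportions for Species C (n=210): 14/210=0.0667, 93/210=0.4429, 1/210=0.0048, 8/210=0.0381, 82/210=0.3905, 12/210=0.0571
Σ|p₁ᵢ − p₂ᵢ| = 0.0535 + 0.3903 + 0.1926 + 0.0249 + 0.0569 + 0.2192 = 0.9374
D = 1 − ½ × 0.9374 = 1 − 0.46870 = 0.53130

0.53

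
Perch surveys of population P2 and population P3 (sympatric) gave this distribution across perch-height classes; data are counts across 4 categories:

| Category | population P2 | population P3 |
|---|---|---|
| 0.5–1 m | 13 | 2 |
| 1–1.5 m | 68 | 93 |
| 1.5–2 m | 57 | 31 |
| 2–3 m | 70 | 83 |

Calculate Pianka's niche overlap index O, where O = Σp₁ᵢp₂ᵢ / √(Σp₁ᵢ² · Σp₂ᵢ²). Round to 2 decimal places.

0.95

Proportions for population P2 (n=208): 13/208=0.0625, 68/208=0.3269, 57/208=0.2740, 70/208=0.3365
Proportions for population P3 (n=209): 2/209=0.0096, 93/209=0.4450, 31/209=0.1483, 83/209=0.3971
Σ p₁ᵢp₂ᵢ = 0.000600 + 0.145471 + 0.040634 + 0.133624 = 0.320329
Σp_1ᵢ² = 0.0625² + 0.3269² + 0.2740² + 0.3365² = 0.003906 + 0.106864 + 0.075076 + 0.113232 = 0.299078
Σp_2ᵢ² = 0.0096² + 0.4450² + 0.1483² + 0.3971² = 0.000092 + 0.198025 + 0.021993 + 0.157688 = 0.377798
O = 0.320329 / √(0.299078 × 0.377798) = 0.320329 / 0.3361414 = 0.9530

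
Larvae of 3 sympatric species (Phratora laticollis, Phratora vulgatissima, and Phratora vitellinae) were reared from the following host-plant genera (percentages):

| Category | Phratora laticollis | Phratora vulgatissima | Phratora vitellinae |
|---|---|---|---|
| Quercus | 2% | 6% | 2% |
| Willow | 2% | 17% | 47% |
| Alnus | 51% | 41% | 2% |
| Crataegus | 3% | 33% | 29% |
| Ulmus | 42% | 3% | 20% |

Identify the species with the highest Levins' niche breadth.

Convert percentages to proportions (divide by 100).
Σp_latiᵢ² = 0.02² + 0.02² + 0.51² + 0.03² + 0.42² = 0.0004 + 0.0004 + 0.2601 + 0.0009 + 0.1764 = 0.4382
B_lati = 1 / 0.4382 = 2.2821
Σp_vulgᵢ² = 0.06² + 0.17² + 0.41² + 0.33² + 0.03² = 0.0036 + 0.0289 + 0.1681 + 0.1089 + 0.0009 = 0.3104
B_vulg = 1 / 0.3104 = 3.2216
Σp_viteᵢ² = 0.02² + 0.47² + 0.02² + 0.29² + 0.20² = 0.0004 + 0.2209 + 0.0004 + 0.0841 + 0.0400 = 0.3458
B_vite = 1 / 0.3458 = 2.8918
Highest B → broadest niche (most generalist): Phratora vulgatissima (B = 3.22).

Phratora vulgatissima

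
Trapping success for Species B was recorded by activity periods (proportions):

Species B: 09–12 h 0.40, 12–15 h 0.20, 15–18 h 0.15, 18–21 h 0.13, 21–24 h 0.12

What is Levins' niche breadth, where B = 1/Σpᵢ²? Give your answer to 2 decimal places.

3.94

Σpᵢ² = 0.40² + 0.20² + 0.15² + 0.13² + 0.12² = 0.1600 + 0.0400 + 0.0225 + 0.0169 + 0.0144 = 0.2538
B = 1 / 0.2538 = 3.9401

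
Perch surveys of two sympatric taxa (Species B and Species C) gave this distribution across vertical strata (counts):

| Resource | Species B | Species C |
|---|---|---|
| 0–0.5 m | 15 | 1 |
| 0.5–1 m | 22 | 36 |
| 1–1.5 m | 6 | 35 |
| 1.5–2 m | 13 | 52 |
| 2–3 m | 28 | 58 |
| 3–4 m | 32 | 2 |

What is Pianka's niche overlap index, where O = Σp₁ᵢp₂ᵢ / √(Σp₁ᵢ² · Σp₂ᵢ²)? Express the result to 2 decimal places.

Proportions for Species B (n=116): 15/116=0.1293, 22/116=0.1897, 6/116=0.0517, 13/116=0.1121, 28/116=0.2414, 32/116=0.2759
Proportions for Species C (n=184): 1/184=0.0054, 36/184=0.1957, 35/184=0.1902, 52/184=0.2826, 58/184=0.3152, 2/184=0.0109
Σ p₁ᵢp₂ᵢ = 0.000698 + 0.037124 + 0.009833 + 0.031679 + 0.076089 + 0.003007 = 0.158430
Σp_1ᵢ² = 0.1293² + 0.1897² + 0.0517² + 0.1121² + 0.2414² + 0.2759² = 0.016718 + 0.035986 + 0.002673 + 0.012566 + 0.058274 + 0.076121 = 0.202338
Σp_2ᵢ² = 0.0054² + 0.1957² + 0.1902² + 0.2826² + 0.3152² + 0.0109² = 0.000029 + 0.038298 + 0.036176 + 0.079863 + 0.099351 + 0.000119 = 0.253836
O = 0.158430 / √(0.202338 × 0.253836) = 0.158430 / 0.2266289 = 0.6991

0.70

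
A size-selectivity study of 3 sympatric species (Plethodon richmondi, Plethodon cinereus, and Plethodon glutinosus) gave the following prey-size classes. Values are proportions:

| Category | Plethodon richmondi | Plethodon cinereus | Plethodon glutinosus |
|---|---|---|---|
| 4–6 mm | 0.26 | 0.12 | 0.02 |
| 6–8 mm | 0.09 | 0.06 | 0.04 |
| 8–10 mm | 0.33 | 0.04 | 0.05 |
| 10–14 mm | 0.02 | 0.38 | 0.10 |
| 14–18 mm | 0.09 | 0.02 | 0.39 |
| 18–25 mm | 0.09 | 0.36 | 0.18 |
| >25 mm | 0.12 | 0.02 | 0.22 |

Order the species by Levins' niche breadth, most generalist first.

Plethodon richmondi > Plethodon glutinosus > Plethodon cinereus

Σp_richᵢ² = 0.26² + 0.09² + 0.33² + 0.02² + 0.09² + 0.09² + 0.12² = 0.0676 + 0.0081 + 0.1089 + 0.0004 + 0.0081 + 0.0081 + 0.0144 = 0.2156
B_rich = 1 / 0.2156 = 4.6382
Σp_cineᵢ² = 0.12² + 0.06² + 0.04² + 0.38² + 0.02² + 0.36² + 0.02² = 0.0144 + 0.0036 + 0.0016 + 0.1444 + 0.0004 + 0.1296 + 0.0004 = 0.2944
B_cine = 1 / 0.2944 = 3.3967
Σp_glutᵢ² = 0.02² + 0.04² + 0.05² + 0.10² + 0.39² + 0.18² + 0.22² = 0.0004 + 0.0016 + 0.0025 + 0.0100 + 0.1521 + 0.0324 + 0.0484 = 0.2474
B_glut = 1 / 0.2474 = 4.0420
Ranking by B (broadest → narrowest): Plethodon richmondi (4.64) > Plethodon glutinosus (4.04) > Plethodon cinereus (3.40)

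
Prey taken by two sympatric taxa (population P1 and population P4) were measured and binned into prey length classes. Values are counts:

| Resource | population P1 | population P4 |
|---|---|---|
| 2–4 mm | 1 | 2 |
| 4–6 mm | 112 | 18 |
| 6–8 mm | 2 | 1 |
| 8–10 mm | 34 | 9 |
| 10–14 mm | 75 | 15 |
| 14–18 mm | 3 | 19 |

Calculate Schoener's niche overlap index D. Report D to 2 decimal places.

0.68

Proportions for population P1 (n=227): 1/227=0.0044, 112/227=0.4934, 2/227=0.0088, 34/227=0.1498, 75/227=0.3304, 3/227=0.0132
Proportions for population P4 (n=64): 2/64=0.0313, 18/64=0.2813, 1/64=0.0156, 9/64=0.1406, 15/64=0.2344, 19/64=0.2969
Σ|p₁ᵢ − p₂ᵢ| = 0.0269 + 0.2121 + 0.0068 + 0.0092 + 0.0960 + 0.2837 = 0.6347
D = 1 − ½ × 0.6347 = 1 − 0.31735 = 0.68265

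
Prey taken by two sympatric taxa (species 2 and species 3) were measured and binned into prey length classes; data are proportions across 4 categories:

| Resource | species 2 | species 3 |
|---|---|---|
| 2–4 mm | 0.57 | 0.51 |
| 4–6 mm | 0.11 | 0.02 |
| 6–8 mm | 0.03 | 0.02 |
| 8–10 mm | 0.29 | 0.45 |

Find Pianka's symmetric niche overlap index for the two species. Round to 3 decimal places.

0.959

Σ p₁ᵢp₂ᵢ = 0.2907 + 0.0022 + 0.0006 + 0.1305 = 0.4240
Σp_1ᵢ² = 0.57² + 0.11² + 0.03² + 0.29² = 0.3249 + 0.0121 + 0.0009 + 0.0841 = 0.4220
Σp_2ᵢ² = 0.51² + 0.02² + 0.02² + 0.45² = 0.2601 + 0.0004 + 0.0004 + 0.2025 = 0.4634
O = 0.4240 / √(0.4220 × 0.4634) = 0.4240 / 0.442216 = 0.95881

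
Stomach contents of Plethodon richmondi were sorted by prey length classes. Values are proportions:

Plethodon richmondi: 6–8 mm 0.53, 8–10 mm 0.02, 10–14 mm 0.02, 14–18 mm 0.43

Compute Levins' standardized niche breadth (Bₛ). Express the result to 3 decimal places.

0.381

Σpᵢ² = 0.53² + 0.02² + 0.02² + 0.43² = 0.2809 + 0.0004 + 0.0004 + 0.1849 = 0.4666
B = 1 / 0.4666 = 2.14316
Bₛ = (B − 1)/(n − 1) = (2.14316 − 1)/(4 − 1) = 1.14316/3 = 0.38105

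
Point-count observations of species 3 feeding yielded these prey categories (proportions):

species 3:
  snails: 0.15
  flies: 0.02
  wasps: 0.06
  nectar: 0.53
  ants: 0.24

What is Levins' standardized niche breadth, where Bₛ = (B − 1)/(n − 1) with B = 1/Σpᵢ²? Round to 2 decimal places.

Σpᵢ² = 0.15² + 0.02² + 0.06² + 0.53² + 0.24² = 0.0225 + 0.0004 + 0.0036 + 0.2809 + 0.0576 = 0.3650
B = 1 / 0.3650 = 2.7397
Bₛ = (B − 1)/(n − 1) = (2.7397 − 1)/(5 − 1) = 1.7397/4 = 0.4349

0.43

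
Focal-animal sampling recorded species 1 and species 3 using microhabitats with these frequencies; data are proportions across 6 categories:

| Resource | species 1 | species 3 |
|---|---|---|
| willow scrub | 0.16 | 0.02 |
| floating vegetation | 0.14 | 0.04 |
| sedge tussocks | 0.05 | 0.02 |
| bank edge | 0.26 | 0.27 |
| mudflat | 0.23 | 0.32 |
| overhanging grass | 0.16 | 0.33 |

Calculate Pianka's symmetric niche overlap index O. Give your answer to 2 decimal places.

0.88

Σ p₁ᵢp₂ᵢ = 0.0032 + 0.0056 + 0.0010 + 0.0702 + 0.0736 + 0.0528 = 0.2064
Σp_1ᵢ² = 0.16² + 0.14² + 0.05² + 0.26² + 0.23² + 0.16² = 0.0256 + 0.0196 + 0.0025 + 0.0676 + 0.0529 + 0.0256 = 0.1938
Σp_2ᵢ² = 0.02² + 0.04² + 0.02² + 0.27² + 0.32² + 0.33² = 0.0004 + 0.0016 + 0.0004 + 0.0729 + 0.1024 + 0.1089 = 0.2866
O = 0.2064 / √(0.1938 × 0.2866) = 0.2064 / 0.23568 = 0.8758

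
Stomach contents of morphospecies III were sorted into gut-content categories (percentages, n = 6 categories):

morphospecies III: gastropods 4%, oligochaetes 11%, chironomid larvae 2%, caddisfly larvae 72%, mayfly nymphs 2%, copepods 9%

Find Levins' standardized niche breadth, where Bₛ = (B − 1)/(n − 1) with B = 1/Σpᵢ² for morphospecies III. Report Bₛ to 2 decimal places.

0.17

Convert percentages to proportions (divide by 100).
Σpᵢ² = 0.04² + 0.11² + 0.02² + 0.72² + 0.02² + 0.09² = 0.0016 + 0.0121 + 0.0004 + 0.5184 + 0.0004 + 0.0081 = 0.5410
B = 1 / 0.5410 = 1.8484
Bₛ = (B − 1)/(n − 1) = (1.8484 − 1)/(6 − 1) = 0.8484/5 = 0.1697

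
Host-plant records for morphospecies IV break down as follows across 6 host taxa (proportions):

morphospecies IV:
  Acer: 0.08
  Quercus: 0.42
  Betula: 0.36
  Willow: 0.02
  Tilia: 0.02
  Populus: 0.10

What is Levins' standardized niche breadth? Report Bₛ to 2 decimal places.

Σpᵢ² = 0.08² + 0.42² + 0.36² + 0.02² + 0.02² + 0.10² = 0.0064 + 0.1764 + 0.1296 + 0.0004 + 0.0004 + 0.0100 = 0.3232
B = 1 / 0.3232 = 3.0941
Bₛ = (B − 1)/(n − 1) = (3.0941 − 1)/(6 − 1) = 2.0941/5 = 0.4188

0.42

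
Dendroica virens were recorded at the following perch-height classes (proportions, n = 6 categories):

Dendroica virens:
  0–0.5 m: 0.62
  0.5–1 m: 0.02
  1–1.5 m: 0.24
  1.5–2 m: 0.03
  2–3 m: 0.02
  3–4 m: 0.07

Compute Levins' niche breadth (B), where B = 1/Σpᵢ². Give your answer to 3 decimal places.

2.229

Σpᵢ² = 0.62² + 0.02² + 0.24² + 0.03² + 0.02² + 0.07² = 0.3844 + 0.0004 + 0.0576 + 0.0009 + 0.0004 + 0.0049 = 0.4486
B = 1 / 0.4486 = 2.22916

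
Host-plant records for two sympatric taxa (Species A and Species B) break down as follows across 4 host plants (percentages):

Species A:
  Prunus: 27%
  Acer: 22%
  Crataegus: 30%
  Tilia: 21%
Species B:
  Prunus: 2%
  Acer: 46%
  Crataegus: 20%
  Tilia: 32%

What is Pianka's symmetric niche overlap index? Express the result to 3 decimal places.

Convert percentages to proportions (divide by 100).
Σ p₁ᵢp₂ᵢ = 0.0054 + 0.1012 + 0.0600 + 0.0672 = 0.2338
Σp_1ᵢ² = 0.27² + 0.22² + 0.30² + 0.21² = 0.0729 + 0.0484 + 0.0900 + 0.0441 = 0.2554
Σp_2ᵢ² = 0.02² + 0.46² + 0.20² + 0.32² = 0.0004 + 0.2116 + 0.0400 + 0.1024 = 0.3544
O = 0.2338 / √(0.2554 × 0.3544) = 0.2338 / 0.300855 = 0.77712

0.777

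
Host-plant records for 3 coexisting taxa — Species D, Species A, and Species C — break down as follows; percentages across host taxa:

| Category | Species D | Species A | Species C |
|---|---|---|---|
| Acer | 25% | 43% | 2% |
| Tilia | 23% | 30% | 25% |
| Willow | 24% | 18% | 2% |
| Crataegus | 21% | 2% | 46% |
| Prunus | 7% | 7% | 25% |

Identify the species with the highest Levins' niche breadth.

Species D

Convert percentages to proportions (divide by 100).
Σp_Dᵢ² = 0.25² + 0.23² + 0.24² + 0.21² + 0.07² = 0.0625 + 0.0529 + 0.0576 + 0.0441 + 0.0049 = 0.2220
B_D = 1 / 0.2220 = 4.5045
Σp_Aᵢ² = 0.43² + 0.30² + 0.18² + 0.02² + 0.07² = 0.1849 + 0.0900 + 0.0324 + 0.0004 + 0.0049 = 0.3126
B_A = 1 / 0.3126 = 3.1990
Σp_Cᵢ² = 0.02² + 0.25² + 0.02² + 0.46² + 0.25² = 0.0004 + 0.0625 + 0.0004 + 0.2116 + 0.0625 = 0.3374
B_C = 1 / 0.3374 = 2.9638
Highest B → broadest niche (most generalist): Species D (B = 4.50).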